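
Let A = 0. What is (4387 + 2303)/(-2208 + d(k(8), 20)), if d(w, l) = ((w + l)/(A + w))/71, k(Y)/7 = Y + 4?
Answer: -4987395/1646051 ≈ -3.0299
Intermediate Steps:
k(Y) = 28 + 7*Y (k(Y) = 7*(Y + 4) = 7*(4 + Y) = 28 + 7*Y)
d(w, l) = (l + w)/(71*w) (d(w, l) = ((w + l)/(0 + w))/71 = ((l + w)/w)*(1/71) = (l + w)/(71*w))
(4387 + 2303)/(-2208 + d(k(8), 20)) = (4387 + 2303)/(-2208 + (20 + (28 + 7*8))/(71*(28 + 7*8))) = 6690/(-2208 + (20 + (28 + 56))/(71*(28 + 56))) = 6690/(-2208 + (1/71)*(20 + 84)/84) = 6690/(-2208 + (1/71)*(1/84)*104) = 6690/(-2208 + 26/1491) = 6690/(-3292102/1491) = 6690*(-1491/3292102) = -4987395/1646051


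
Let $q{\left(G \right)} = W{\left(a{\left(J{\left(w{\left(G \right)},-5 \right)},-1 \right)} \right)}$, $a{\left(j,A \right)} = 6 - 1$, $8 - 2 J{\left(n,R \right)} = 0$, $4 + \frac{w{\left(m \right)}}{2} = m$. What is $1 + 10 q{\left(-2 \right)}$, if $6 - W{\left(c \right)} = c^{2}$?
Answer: $-189$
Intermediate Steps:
$w{\left(m \right)} = -8 + 2 m$
$J{\left(n,R \right)} = 4$ ($J{\left(n,R \right)} = 4 - 0 = 4 + 0 = 4$)
$a{\left(j,A \right)} = 5$ ($a{\left(j,A \right)} = 6 - 1 = 5$)
$W{\left(c \right)} = 6 - c^{2}$
$q{\left(G \right)} = -19$ ($q{\left(G \right)} = 6 - 5^{2} = 6 - 25 = -19$)
$1 + 10 q{\left(-2 \right)} = 1 + 10 \left(-19\right) = 1 - 190 = -189$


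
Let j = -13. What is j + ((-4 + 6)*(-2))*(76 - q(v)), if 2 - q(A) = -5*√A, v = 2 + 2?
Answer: -269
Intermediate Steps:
v = 4
q(A) = 2 + 5*√A (q(A) = 2 - (-5)*√A = 2 + 5*√A)
j + ((-4 + 6)*(-2))*(76 - q(v)) = -13 + ((-4 + 6)*(-2))*(76 - (2 + 5*√4)) = -13 + (2*(-2))*(76 - (2 + 5*2)) = -13 - 4*(76 - (2 + 10)) = -13 - 4*(76 - 1*12) = -13 - 4*(76 - 12) = -13 - 4*64 = -13 - 256 = -269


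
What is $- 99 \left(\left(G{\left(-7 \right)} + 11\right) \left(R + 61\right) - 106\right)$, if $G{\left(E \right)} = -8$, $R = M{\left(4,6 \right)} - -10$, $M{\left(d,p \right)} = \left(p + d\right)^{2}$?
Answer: $-40293$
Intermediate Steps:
$M{\left(d,p \right)} = \left(d + p\right)^{2}$
$R = 110$ ($R = \left(4 + 6\right)^{2} - -10 = 10^{2} + 10 = 100 + 10 = 110$)
$- 99 \left(\left(G{\left(-7 \right)} + 11\right) \left(R + 61\right) - 106\right) = - 99 \left(\left(-8 + 11\right) \left(110 + 61\right) - 106\right) = - 99 \left(3 \cdot 171 - 106\right) = - 99 \left(513 - 106\right) = \left(-99\right) 407 = -40293$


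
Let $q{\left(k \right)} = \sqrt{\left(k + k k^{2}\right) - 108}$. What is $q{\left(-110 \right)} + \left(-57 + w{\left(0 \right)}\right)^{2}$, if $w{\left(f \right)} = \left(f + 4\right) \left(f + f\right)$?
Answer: $3249 + i \sqrt{1331218} \approx 3249.0 + 1153.8 i$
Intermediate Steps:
$w{\left(f \right)} = 2 f \left(4 + f\right)$ ($w{\left(f \right)} = \left(4 + f\right) 2 f = 2 f \left(4 + f\right)$)
$q{\left(k \right)} = \sqrt{-108 + k + k^{3}}$ ($q{\left(k \right)} = \sqrt{\left(k + k^{3}\right) - 108} = \sqrt{-108 + k + k^{3}}$)
$q{\left(-110 \right)} + \left(-57 + w{\left(0 \right)}\right)^{2} = \sqrt{-108 - 110 + \left(-110\right)^{3}} + \left(-57 + 2 \cdot 0 \left(4 + 0\right)\right)^{2} = \sqrt{-108 - 110 - 1331000} + \left(-57 + 2 \cdot 0 \cdot 4\right)^{2} = \sqrt{-1331218} + \left(-57 + 0\right)^{2} = i \sqrt{1331218} + \left(-57\right)^{2} = i \sqrt{1331218} + 3249 = 3249 + i \sqrt{1331218}$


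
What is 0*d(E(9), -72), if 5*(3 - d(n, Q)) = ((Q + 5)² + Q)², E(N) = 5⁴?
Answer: 0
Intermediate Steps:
E(N) = 625
d(n, Q) = 3 - (Q + (5 + Q)²)²/5 (d(n, Q) = 3 - ((Q + 5)² + Q)²/5 = 3 - ((5 + Q)² + Q)²/5 = 3 - (Q + (5 + Q)²)²/5)
0*d(E(9), -72) = 0*(3 - (-72 + (5 - 72)²)²/5) = 0*(3 - (-72 + (-67)²)²/5) = 0*(3 - (-72 + 4489)²/5) = 0*(3 - ⅕*4417²) = 0*(3 - ⅕*19509889) = 0*(3 - 19509889/5) = 0*(-19509874/5) = 0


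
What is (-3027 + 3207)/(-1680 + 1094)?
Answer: -90/293 ≈ -0.30717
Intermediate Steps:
(-3027 + 3207)/(-1680 + 1094) = 180/(-586) = 180*(-1/586) = -90/293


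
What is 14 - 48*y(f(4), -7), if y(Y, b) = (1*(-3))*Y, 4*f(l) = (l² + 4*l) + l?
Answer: 1310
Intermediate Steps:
f(l) = l²/4 + 5*l/4 (f(l) = ((l² + 4*l) + l)/4 = (l² + 5*l)/4 = l²/4 + 5*l/4)
y(Y, b) = -3*Y
14 - 48*y(f(4), -7) = 14 - (-144)*(¼)*4*(5 + 4) = 14 - (-144)*(¼)*4*9 = 14 - (-144)*9 = 14 - 48*(-27) = 14 + 1296 = 1310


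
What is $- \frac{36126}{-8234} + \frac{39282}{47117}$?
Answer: $\frac{1012798365}{193980689} \approx 5.2211$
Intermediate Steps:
$- \frac{36126}{-8234} + \frac{39282}{47117} = \left(-36126\right) \left(- \frac{1}{8234}\right) + 39282 \cdot \frac{1}{47117} = \frac{18063}{4117} + \frac{39282}{47117} = \frac{1012798365}{193980689}$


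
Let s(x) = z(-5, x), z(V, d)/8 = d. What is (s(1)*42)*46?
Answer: 15456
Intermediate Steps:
z(V, d) = 8*d
s(x) = 8*x
(s(1)*42)*46 = ((8*1)*42)*46 = (8*42)*46 = 336*46 = 15456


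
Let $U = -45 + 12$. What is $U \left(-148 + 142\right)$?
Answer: $198$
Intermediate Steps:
$U = -33$
$U \left(-148 + 142\right) = - 33 \left(-148 + 142\right) = \left(-33\right) \left(-6\right) = 198$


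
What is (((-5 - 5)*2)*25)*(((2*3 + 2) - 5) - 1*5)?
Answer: 1000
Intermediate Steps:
(((-5 - 5)*2)*25)*(((2*3 + 2) - 5) - 1*5) = (-10*2*25)*(((6 + 2) - 5) - 5) = (-20*25)*((8 - 5) - 5) = -500*(3 - 5) = -500*(-2) = 1000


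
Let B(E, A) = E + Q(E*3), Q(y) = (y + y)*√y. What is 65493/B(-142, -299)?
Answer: -65493/2177854 + 196479*I*√426/1088927 ≈ -0.030072 + 3.7241*I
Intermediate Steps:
Q(y) = 2*y^(3/2) (Q(y) = (2*y)*√y = 2*y^(3/2))
B(E, A) = E + 6*√3*E^(3/2) (B(E, A) = E + 2*(E*3)^(3/2) = E + 2*(3*E)^(3/2) = E + 2*(3*√3*E^(3/2)) = E + 6*√3*E^(3/2))
65493/B(-142, -299) = 65493/(-142 + 6*√3*(-142)^(3/2)) = 65493/(-142 + 6*√3*(-142*I*√142)) = 65493/(-142 - 852*I*√426)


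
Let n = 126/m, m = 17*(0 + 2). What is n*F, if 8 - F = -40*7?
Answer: 18144/17 ≈ 1067.3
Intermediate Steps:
F = 288 (F = 8 - (-40)*7 = 8 - 1*(-280) = 8 + 280 = 288)
m = 34 (m = 17*2 = 34)
n = 63/17 (n = 126/34 = 126*(1/34) = 63/17 ≈ 3.7059)
n*F = (63/17)*288 = 18144/17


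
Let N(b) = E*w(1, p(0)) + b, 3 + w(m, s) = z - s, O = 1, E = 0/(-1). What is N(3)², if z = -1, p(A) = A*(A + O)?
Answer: 9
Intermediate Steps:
E = 0 (E = 0*(-1) = 0)
p(A) = A*(1 + A) (p(A) = A*(A + 1) = A*(1 + A))
w(m, s) = -4 - s (w(m, s) = -3 + (-1 - s) = -4 - s)
N(b) = b (N(b) = 0*(-4 - 0*(1 + 0)) + b = 0*(-4 - 0) + b = 0*(-4 - 1*0) + b = 0*(-4 + 0) + b = 0*(-4) + b = 0 + b = b)
N(3)² = 3² = 9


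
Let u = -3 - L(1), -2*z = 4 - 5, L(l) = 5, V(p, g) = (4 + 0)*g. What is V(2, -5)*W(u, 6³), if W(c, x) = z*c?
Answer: 80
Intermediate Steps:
V(p, g) = 4*g
z = ½ (z = -(4 - 5)/2 = -½*(-1) = ½ ≈ 0.50000)
u = -8 (u = -3 - 1*5 = -3 - 5 = -8)
W(c, x) = c/2
V(2, -5)*W(u, 6³) = (4*(-5))*((½)*(-8)) = -20*(-4) = 80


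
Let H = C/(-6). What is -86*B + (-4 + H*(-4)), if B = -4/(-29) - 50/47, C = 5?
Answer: 322870/4089 ≈ 78.961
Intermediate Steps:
B = -1262/1363 (B = -4*(-1/29) - 50*1/47 = 4/29 - 50/47 = -1262/1363 ≈ -0.92590)
H = -⅚ (H = 5/(-6) = 5*(-⅙) = -⅚ ≈ -0.83333)
-86*B + (-4 + H*(-4)) = -86*(-1262/1363) + (-4 - ⅚*(-4)) = 108532/1363 + (-4 + 10/3) = 108532/1363 - ⅔ = 322870/4089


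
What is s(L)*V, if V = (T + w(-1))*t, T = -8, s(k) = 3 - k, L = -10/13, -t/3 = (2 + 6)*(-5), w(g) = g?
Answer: -52920/13 ≈ -4070.8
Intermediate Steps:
t = 120 (t = -3*(2 + 6)*(-5) = -24*(-5) = -3*(-40) = 120)
L = -10/13 (L = -10*1/13 = -10/13 ≈ -0.76923)
V = -1080 (V = (-8 - 1)*120 = -9*120 = -1080)
s(L)*V = (3 - 1*(-10/13))*(-1080) = (3 + 10/13)*(-1080) = (49/13)*(-1080) = -52920/13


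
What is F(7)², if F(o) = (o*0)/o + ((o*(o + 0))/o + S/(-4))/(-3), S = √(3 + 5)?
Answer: (14 - √2)²/36 ≈ 4.4001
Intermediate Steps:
S = 2*√2 (S = √8 = 2*√2 ≈ 2.8284)
F(o) = -o/3 + √2/6 (F(o) = (o*0)/o + ((o*(o + 0))/o + (2*√2)/(-4))/(-3) = 0/o + ((o*o)/o + (2*√2)*(-¼))*(-⅓) = 0 + (o²/o - √2/2)*(-⅓) = 0 + (o - √2/2)*(-⅓) = 0 + (-o/3 + √2/6) = -o/3 + √2/6)
F(7)² = (-⅓*7 + √2/6)² = (-7/3 + √2/6)²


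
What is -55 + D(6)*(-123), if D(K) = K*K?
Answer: -4483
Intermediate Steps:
D(K) = K**2
-55 + D(6)*(-123) = -55 + 6**2*(-123) = -55 + 36*(-123) = -55 - 4428 = -4483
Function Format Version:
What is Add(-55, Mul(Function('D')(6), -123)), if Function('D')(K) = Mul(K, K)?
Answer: -4483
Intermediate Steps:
Function('D')(K) = Pow(K, 2)
Add(-55, Mul(Function('D')(6), -123)) = Add(-55, Mul(Pow(6, 2), -123)) = Add(-55, Mul(36, -123)) = Add(-55, -4428) = -4483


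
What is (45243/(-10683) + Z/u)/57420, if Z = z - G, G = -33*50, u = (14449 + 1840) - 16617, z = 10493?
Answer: -1784733/2483963680 ≈ -0.00071850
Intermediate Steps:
u = -328 (u = 16289 - 16617 = -328)
G = -1650
Z = 12143 (Z = 10493 - 1*(-1650) = 10493 + 1650 = 12143)
(45243/(-10683) + Z/u)/57420 = (45243/(-10683) + 12143/(-328))/57420 = (45243*(-1/10683) + 12143*(-1/328))*(1/57420) = (-5027/1187 - 12143/328)*(1/57420) = -16062597/389336*1/57420 = -1784733/2483963680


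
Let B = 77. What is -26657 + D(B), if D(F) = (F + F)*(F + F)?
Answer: -2941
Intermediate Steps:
D(F) = 4*F² (D(F) = (2*F)*(2*F) = 4*F²)
-26657 + D(B) = -26657 + 4*77² = -26657 + 4*5929 = -26657 + 23716 = -2941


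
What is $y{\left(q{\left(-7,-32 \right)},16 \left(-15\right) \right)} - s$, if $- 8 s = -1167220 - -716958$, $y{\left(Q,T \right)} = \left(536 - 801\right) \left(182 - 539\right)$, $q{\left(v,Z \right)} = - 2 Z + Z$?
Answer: $\frac{153289}{4} \approx 38322.0$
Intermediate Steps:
$q{\left(v,Z \right)} = - Z$
$y{\left(Q,T \right)} = 94605$ ($y{\left(Q,T \right)} = \left(-265\right) \left(-357\right) = 94605$)
$s = \frac{225131}{4}$ ($s = - \frac{-1167220 - -716958}{8} = - \frac{-1167220 + 716958}{8} = \left(- \frac{1}{8}\right) \left(-450262\right) = \frac{225131}{4} \approx 56283.0$)
$y{\left(q{\left(-7,-32 \right)},16 \left(-15\right) \right)} - s = 94605 - \frac{225131}{4} = \frac{153289}{4}$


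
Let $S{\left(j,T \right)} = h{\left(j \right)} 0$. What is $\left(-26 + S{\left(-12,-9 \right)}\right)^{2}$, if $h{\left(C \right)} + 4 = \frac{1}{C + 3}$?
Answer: $676$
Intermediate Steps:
$h{\left(C \right)} = -4 + \frac{1}{3 + C}$ ($h{\left(C \right)} = -4 + \frac{1}{C + 3} = -4 + \frac{1}{3 + C}$)
$S{\left(j,T \right)} = 0$ ($S{\left(j,T \right)} = \frac{-11 - 4 j}{3 + j} 0 = 0$)
$\left(-26 + S{\left(-12,-9 \right)}\right)^{2} = \left(-26 + 0\right)^{2} = \left(-26\right)^{2} = 676$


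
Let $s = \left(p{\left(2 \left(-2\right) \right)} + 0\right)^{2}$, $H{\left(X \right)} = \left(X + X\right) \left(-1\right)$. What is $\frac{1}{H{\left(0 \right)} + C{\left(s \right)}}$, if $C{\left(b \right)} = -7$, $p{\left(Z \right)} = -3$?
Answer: $- \frac{1}{7} \approx -0.14286$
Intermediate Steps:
$H{\left(X \right)} = - 2 X$ ($H{\left(X \right)} = 2 X \left(-1\right) = - 2 X$)
$s = 9$ ($s = \left(-3 + 0\right)^{2} = \left(-3\right)^{2} = 9$)
$\frac{1}{H{\left(0 \right)} + C{\left(s \right)}} = \frac{1}{\left(-2\right) 0 - 7} = \frac{1}{0 - 7} = \frac{1}{-7} = - \frac{1}{7}$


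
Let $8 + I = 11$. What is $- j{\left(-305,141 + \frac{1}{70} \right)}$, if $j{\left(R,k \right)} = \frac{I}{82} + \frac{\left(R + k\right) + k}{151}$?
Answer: $\frac{50073}{433370} \approx 0.11554$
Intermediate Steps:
$I = 3$ ($I = -8 + 11 = 3$)
$j{\left(R,k \right)} = \frac{3}{82} + \frac{R}{151} + \frac{2 k}{151}$ ($j{\left(R,k \right)} = \frac{3}{82} + \frac{\left(R + k\right) + k}{151} = 3 \cdot \frac{1}{82} + \left(R + 2 k\right) \frac{1}{151} = \frac{3}{82} + \left(\frac{R}{151} + \frac{2 k}{151}\right) = \frac{3}{82} + \frac{R}{151} + \frac{2 k}{151}$)
$- j{\left(-305,141 + \frac{1}{70} \right)} = - (\frac{3}{82} + \frac{1}{151} \left(-305\right) + \frac{2 \left(141 + \frac{1}{70}\right)}{151}) = - (\frac{3}{82} - \frac{305}{151} + \frac{2 \left(141 + \frac{1}{70}\right)}{151}) = - (\frac{3}{82} - \frac{305}{151} + \frac{2}{151} \cdot \frac{9871}{70}) = - (\frac{3}{82} - \frac{305}{151} + \frac{9871}{5285}) = \left(-1\right) \left(- \frac{50073}{433370}\right) = \frac{50073}{433370}$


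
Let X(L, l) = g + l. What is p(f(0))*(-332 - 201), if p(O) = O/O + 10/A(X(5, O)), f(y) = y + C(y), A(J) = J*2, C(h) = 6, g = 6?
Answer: -9061/12 ≈ -755.08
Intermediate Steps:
X(L, l) = 6 + l
A(J) = 2*J
f(y) = 6 + y (f(y) = y + 6 = 6 + y)
p(O) = 1 + 10/(12 + 2*O) (p(O) = O/O + 10/((2*(6 + O))) = 1 + 10/(12 + 2*O))
p(f(0))*(-332 - 201) = ((11 + (6 + 0))/(6 + (6 + 0)))*(-332 - 201) = ((11 + 6)/(6 + 6))*(-533) = (17/12)*(-533) = -9061/12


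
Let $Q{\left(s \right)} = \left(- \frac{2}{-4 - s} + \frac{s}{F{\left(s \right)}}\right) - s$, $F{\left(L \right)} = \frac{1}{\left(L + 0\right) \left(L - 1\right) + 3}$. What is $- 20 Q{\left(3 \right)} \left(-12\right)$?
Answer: $\frac{40800}{7} \approx 5828.6$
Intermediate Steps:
$F{\left(L \right)} = \frac{1}{3 + L \left(-1 + L\right)}$ ($F{\left(L \right)} = \frac{1}{L \left(-1 + L\right) + 3} = \frac{1}{3 + L \left(-1 + L\right)}$)
$Q{\left(s \right)} = - s - \frac{2}{-4 - s} + s \left(3 + s^{2} - s\right)$ ($Q{\left(s \right)} = \left(- \frac{2}{-4 - s} + \frac{s}{\frac{1}{3 + s^{2} - s}}\right) - s = \left(- \frac{2}{-4 - s} + s \left(3 + s^{2} - s\right)\right) - s = - s - \frac{2}{-4 - s} + s \left(3 + s^{2} - s\right)$)
$- 20 Q{\left(3 \right)} \left(-12\right) = - 20 \frac{2 + 3^{4} - 2 \cdot 3^{2} + 3 \cdot 3^{3} + 8 \cdot 3}{4 + 3} \left(-12\right) = - 20 \frac{2 + 81 - 18 + 3 \cdot 27 + 24}{7} \left(-12\right) = - 20 \frac{2 + 81 - 18 + 81 + 24}{7} \left(-12\right) = - 20 \cdot \frac{1}{7} \cdot 170 \left(-12\right) = \left(-20\right) \frac{170}{7} \left(-12\right) = \left(- \frac{3400}{7}\right) \left(-12\right) = \frac{40800}{7}$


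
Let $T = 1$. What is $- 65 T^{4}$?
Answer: $-65$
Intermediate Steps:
$- 65 T^{4} = - 65 \cdot 1^{4} = \left(-65\right) 1 = -65$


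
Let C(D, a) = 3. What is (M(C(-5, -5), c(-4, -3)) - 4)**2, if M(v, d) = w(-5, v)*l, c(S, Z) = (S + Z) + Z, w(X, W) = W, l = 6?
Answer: 196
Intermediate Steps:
c(S, Z) = S + 2*Z
M(v, d) = 6*v (M(v, d) = v*6 = 6*v)
(M(C(-5, -5), c(-4, -3)) - 4)**2 = (6*3 - 4)**2 = (18 - 4)**2 = 14**2 = 196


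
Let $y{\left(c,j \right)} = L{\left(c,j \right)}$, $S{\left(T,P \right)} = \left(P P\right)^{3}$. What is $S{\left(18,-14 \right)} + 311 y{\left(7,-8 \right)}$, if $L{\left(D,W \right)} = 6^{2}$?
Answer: $7540732$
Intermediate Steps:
$S{\left(T,P \right)} = P^{6}$ ($S{\left(T,P \right)} = \left(P^{2}\right)^{3} = P^{6}$)
$L{\left(D,W \right)} = 36$
$y{\left(c,j \right)} = 36$
$S{\left(18,-14 \right)} + 311 y{\left(7,-8 \right)} = \left(-14\right)^{6} + 311 \cdot 36 = 7529536 + 11196 = 7540732$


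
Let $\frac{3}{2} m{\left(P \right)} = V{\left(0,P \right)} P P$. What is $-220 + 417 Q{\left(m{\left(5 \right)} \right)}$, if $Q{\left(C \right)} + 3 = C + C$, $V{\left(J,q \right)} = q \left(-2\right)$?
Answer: $-140471$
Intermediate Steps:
$V{\left(J,q \right)} = - 2 q$
$m{\left(P \right)} = - \frac{4 P^{3}}{3}$ ($m{\left(P \right)} = \frac{2 - 2 P P P}{3} = \frac{2 - 2 P^{2} P}{3} = \frac{2 \left(- 2 P^{3}\right)}{3} = - \frac{4 P^{3}}{3}$)
$Q{\left(C \right)} = -3 + 2 C$ ($Q{\left(C \right)} = -3 + \left(C + C\right) = -3 + 2 C$)
$-220 + 417 Q{\left(m{\left(5 \right)} \right)} = -220 + 417 \left(-3 + 2 \left(- \frac{4 \cdot 5^{3}}{3}\right)\right) = -220 + 417 \left(-3 + 2 \left(\left(- \frac{4}{3}\right) 125\right)\right) = -220 + 417 \left(-3 + 2 \left(- \frac{500}{3}\right)\right) = -220 + 417 \left(-3 - \frac{1000}{3}\right) = -220 + 417 \left(- \frac{1009}{3}\right) = -220 - 140251 = -140471$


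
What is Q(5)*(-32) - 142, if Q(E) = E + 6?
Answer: -494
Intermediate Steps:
Q(E) = 6 + E
Q(5)*(-32) - 142 = (6 + 5)*(-32) - 142 = 11*(-32) - 142 = -352 - 142 = -494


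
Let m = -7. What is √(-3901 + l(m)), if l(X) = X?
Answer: 2*I*√977 ≈ 62.514*I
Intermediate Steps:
√(-3901 + l(m)) = √(-3901 - 7) = √(-3908) = 2*I*√977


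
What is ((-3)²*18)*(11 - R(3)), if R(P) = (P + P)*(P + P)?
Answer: -4050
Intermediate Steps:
R(P) = 4*P² (R(P) = (2*P)*(2*P) = 4*P²)
((-3)²*18)*(11 - R(3)) = ((-3)²*18)*(11 - 4*3²) = (9*18)*(11 - 4*9) = 162*(11 - 1*36) = 162*(11 - 36) = 162*(-25) = -4050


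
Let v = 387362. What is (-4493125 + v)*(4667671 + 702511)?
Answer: -22048694558866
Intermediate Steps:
(-4493125 + v)*(4667671 + 702511) = (-4493125 + 387362)*(4667671 + 702511) = -4105763*5370182 = -22048694558866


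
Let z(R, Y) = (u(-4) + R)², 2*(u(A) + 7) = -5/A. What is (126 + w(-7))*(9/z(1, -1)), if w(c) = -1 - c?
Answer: 76032/1849 ≈ 41.121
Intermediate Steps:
u(A) = -7 - 5/(2*A) (u(A) = -7 + (-5/A)/2 = -7 - 5/(2*A))
z(R, Y) = (-51/8 + R)² (z(R, Y) = ((-7 - 5/2/(-4)) + R)² = ((-7 - 5/2*(-¼)) + R)² = ((-7 + 5/8) + R)² = (-51/8 + R)²)
(126 + w(-7))*(9/z(1, -1)) = (126 + (-1 - 1*(-7)))*(9/(((-51 + 8*1)²/64))) = (126 + (-1 + 7))*(9/(((-51 + 8)²/64))) = (126 + 6)*(9/(((1/64)*(-43)²))) = 132*(9/(((1/64)*1849))) = 132*(9/(1849/64)) = 132*(9*(64/1849)) = 132*(576/1849) = 76032/1849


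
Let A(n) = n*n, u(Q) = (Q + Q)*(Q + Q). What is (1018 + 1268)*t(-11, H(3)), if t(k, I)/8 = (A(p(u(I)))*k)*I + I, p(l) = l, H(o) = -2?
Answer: 102961440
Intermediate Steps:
u(Q) = 4*Q² (u(Q) = (2*Q)*(2*Q) = 4*Q²)
A(n) = n²
t(k, I) = 8*I + 128*k*I⁵ (t(k, I) = 8*(((4*I²)²*k)*I + I) = 8*(((16*I⁴)*k)*I + I) = 8*((16*k*I⁴)*I + I) = 8*(16*k*I⁵ + I) = 8*(I + 16*k*I⁵) = 8*I + 128*k*I⁵)
(1018 + 1268)*t(-11, H(3)) = (1018 + 1268)*(8*(-2) + 128*(-11)*(-2)⁵) = 2286*(-16 + 128*(-11)*(-32)) = 2286*(-16 + 45056) = 2286*45040 = 102961440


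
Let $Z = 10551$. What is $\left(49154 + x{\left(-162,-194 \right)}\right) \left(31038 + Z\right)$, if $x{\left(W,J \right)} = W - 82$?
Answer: $2034117990$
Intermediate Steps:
$x{\left(W,J \right)} = -82 + W$
$\left(49154 + x{\left(-162,-194 \right)}\right) \left(31038 + Z\right) = \left(49154 - 244\right) \left(31038 + 10551\right) = \left(49154 - 244\right) 41589 = 48910 \cdot 41589 = 2034117990$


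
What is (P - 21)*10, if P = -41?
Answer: -620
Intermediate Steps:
(P - 21)*10 = (-41 - 21)*10 = -62*10 = -620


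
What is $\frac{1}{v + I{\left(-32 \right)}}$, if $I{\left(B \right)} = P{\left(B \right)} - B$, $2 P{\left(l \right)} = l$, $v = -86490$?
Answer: $- \frac{1}{86474} \approx -1.1564 \cdot 10^{-5}$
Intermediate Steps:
$P{\left(l \right)} = \frac{l}{2}$
$I{\left(B \right)} = - \frac{B}{2}$ ($I{\left(B \right)} = \frac{B}{2} - B = - \frac{B}{2}$)
$\frac{1}{v + I{\left(-32 \right)}} = \frac{1}{-86490 - -16} = \frac{1}{-86490 + 16} = \frac{1}{-86474} = - \frac{1}{86474}$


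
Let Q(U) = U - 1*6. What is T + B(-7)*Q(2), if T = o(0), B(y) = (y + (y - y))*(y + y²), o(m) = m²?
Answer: 1176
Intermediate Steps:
Q(U) = -6 + U (Q(U) = U - 6 = -6 + U)
B(y) = y*(y + y²) (B(y) = (y + 0)*(y + y²) = y*(y + y²))
T = 0 (T = 0² = 0)
T + B(-7)*Q(2) = 0 + ((-7)²*(1 - 7))*(-6 + 2) = 0 + (49*(-6))*(-4) = 0 - 294*(-4) = 0 + 1176 = 1176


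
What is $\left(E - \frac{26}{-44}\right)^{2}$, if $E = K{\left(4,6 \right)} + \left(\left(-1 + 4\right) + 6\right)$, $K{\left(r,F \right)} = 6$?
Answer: $\frac{117649}{484} \approx 243.08$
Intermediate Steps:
$E = 15$ ($E = 6 + \left(\left(-1 + 4\right) + 6\right) = 6 + \left(3 + 6\right) = 6 + 9 = 15$)
$\left(E - \frac{26}{-44}\right)^{2} = \left(15 - \frac{26}{-44}\right)^{2} = \left(15 - - \frac{13}{22}\right)^{2} = \left(15 + \frac{13}{22}\right)^{2} = \left(\frac{343}{22}\right)^{2} = \frac{117649}{484}$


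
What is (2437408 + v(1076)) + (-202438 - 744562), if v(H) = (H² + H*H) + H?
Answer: 3807036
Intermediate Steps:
v(H) = H + 2*H² (v(H) = (H² + H²) + H = 2*H² + H = H + 2*H²)
(2437408 + v(1076)) + (-202438 - 744562) = (2437408 + 1076*(1 + 2*1076)) + (-202438 - 744562) = (2437408 + 1076*(1 + 2152)) - 947000 = (2437408 + 1076*2153) - 947000 = (2437408 + 2316628) - 947000 = 4754036 - 947000 = 3807036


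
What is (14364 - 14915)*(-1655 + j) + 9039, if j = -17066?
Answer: 10324310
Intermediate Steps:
(14364 - 14915)*(-1655 + j) + 9039 = (14364 - 14915)*(-1655 - 17066) + 9039 = -551*(-18721) + 9039 = 10315271 + 9039 = 10324310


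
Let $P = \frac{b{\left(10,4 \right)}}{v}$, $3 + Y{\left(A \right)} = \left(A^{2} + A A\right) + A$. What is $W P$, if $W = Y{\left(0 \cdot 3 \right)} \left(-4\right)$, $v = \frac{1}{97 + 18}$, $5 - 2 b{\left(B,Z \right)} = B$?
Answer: $-3450$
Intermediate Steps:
$b{\left(B,Z \right)} = \frac{5}{2} - \frac{B}{2}$
$v = \frac{1}{115} \approx 0.0086956$
$Y{\left(A \right)} = -3 + A + 2 A^{2}$ ($Y{\left(A \right)} = -3 + \left(\left(A^{2} + A A\right) + A\right) = -3 + \left(\left(A^{2} + A^{2}\right) + A\right) = -3 + \left(2 A^{2} + A\right) = -3 + \left(A + 2 A^{2}\right) = -3 + A + 2 A^{2}$)
$W = 12$ ($W = \left(-3 + 0 \cdot 3 + 2 \left(0 \cdot 3\right)^{2}\right) \left(-4\right) = \left(-3 + 0 + 2 \cdot 0^{2}\right) \left(-4\right) = \left(-3 + 0 + 2 \cdot 0\right) \left(-4\right) = \left(-3 + 0 + 0\right) \left(-4\right) = \left(-3\right) \left(-4\right) = 12$)
$P = - \frac{575}{2}$ ($P = \left(\frac{5}{2} - 5\right) \frac{1}{\frac{1}{115}} = \left(\frac{5}{2} - 5\right) 115 = \left(- \frac{5}{2}\right) 115 = - \frac{575}{2} \approx -287.5$)
$W P = 12 \left(- \frac{575}{2}\right) = -3450$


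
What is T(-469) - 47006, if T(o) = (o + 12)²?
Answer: 161843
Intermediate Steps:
T(o) = (12 + o)²
T(-469) - 47006 = (12 - 469)² - 47006 = (-457)² - 47006 = 208849 - 47006 = 161843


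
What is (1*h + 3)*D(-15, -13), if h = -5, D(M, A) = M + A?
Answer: 56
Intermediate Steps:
D(M, A) = A + M
(1*h + 3)*D(-15, -13) = (1*(-5) + 3)*(-13 - 15) = (-5 + 3)*(-28) = -2*(-28) = 56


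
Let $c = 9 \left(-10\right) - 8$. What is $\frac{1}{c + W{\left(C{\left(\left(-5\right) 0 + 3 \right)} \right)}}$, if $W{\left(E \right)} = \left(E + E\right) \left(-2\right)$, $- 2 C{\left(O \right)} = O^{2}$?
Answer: $- \frac{1}{80} \approx -0.0125$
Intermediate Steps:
$c = -98$ ($c = -90 - 8 = -98$)
$C{\left(O \right)} = - \frac{O^{2}}{2}$
$W{\left(E \right)} = - 4 E$ ($W{\left(E \right)} = 2 E \left(-2\right) = - 4 E$)
$\frac{1}{c + W{\left(C{\left(\left(-5\right) 0 + 3 \right)} \right)}} = \frac{1}{-98 - 4 \left(- \frac{\left(\left(-5\right) 0 + 3\right)^{2}}{2}\right)} = \frac{1}{-98 - 4 \left(- \frac{\left(0 + 3\right)^{2}}{2}\right)} = \frac{1}{-98 - 4 \left(- \frac{3^{2}}{2}\right)} = \frac{1}{-98 - 4 \left(\left(- \frac{1}{2}\right) 9\right)} = \frac{1}{-98 - -18} = \frac{1}{-98 + 18} = \frac{1}{-80} = - \frac{1}{80}$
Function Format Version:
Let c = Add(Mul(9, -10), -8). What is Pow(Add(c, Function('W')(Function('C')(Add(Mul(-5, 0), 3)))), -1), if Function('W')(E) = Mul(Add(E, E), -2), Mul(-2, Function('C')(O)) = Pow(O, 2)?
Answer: Rational(-1, 80) ≈ -0.012500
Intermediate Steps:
c = -98 (c = Add(-90, -8) = -98)
Function('C')(O) = Mul(Rational(-1, 2), Pow(O, 2))
Function('W')(E) = Mul(-4, E) (Function('W')(E) = Mul(Mul(2, E), -2) = Mul(-4, E))
Pow(Add(c, Function('W')(Function('C')(Add(Mul(-5, 0), 3)))), -1) = Pow(Add(-98, Mul(-4, Mul(Rational(-1, 2), Pow(Add(Mul(-5, 0), 3), 2)))), -1) = Pow(Add(-98, Mul(-4, Mul(Rational(-1, 2), Pow(Add(0, 3), 2)))), -1) = Pow(Add(-98, Mul(-4, Mul(Rational(-1, 2), Pow(3, 2)))), -1) = Pow(Add(-98, Mul(-4, Mul(Rational(-1, 2), 9))), -1) = Pow(Add(-98, Mul(-4, Rational(-9, 2))), -1) = Pow(Add(-98, 18), -1) = Pow(-80, -1) = Rational(-1, 80)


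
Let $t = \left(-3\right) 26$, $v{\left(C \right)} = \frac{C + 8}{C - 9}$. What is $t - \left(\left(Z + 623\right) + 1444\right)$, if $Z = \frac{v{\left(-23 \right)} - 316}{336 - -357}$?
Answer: $- \frac{47557423}{22176} \approx -2144.5$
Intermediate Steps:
$v{\left(C \right)} = \frac{8 + C}{-9 + C}$
$t = -78$
$Z = - \frac{10097}{22176}$ ($Z = \frac{\frac{8 - 23}{-9 - 23} - 316}{336 - -357} = \frac{\frac{1}{-32} \left(-15\right) - 316}{336 + 357} = \frac{\left(- \frac{1}{32}\right) \left(-15\right) - 316}{693} = \left(\frac{15}{32} - 316\right) \frac{1}{693} = \left(- \frac{10097}{32}\right) \frac{1}{693} = - \frac{10097}{22176} \approx -0.45531$)
$t - \left(\left(Z + 623\right) + 1444\right) = -78 - \left(\left(- \frac{10097}{22176} + 623\right) + 1444\right) = -78 - \left(\frac{13805551}{22176} + 1444\right) = -78 - \frac{45827695}{22176} = - \frac{47557423}{22176}$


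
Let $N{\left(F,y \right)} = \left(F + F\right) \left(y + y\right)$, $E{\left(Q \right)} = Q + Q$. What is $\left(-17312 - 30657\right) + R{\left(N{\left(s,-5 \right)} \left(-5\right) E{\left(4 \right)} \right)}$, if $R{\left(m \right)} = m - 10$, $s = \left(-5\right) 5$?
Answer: $-67979$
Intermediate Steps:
$s = -25$
$E{\left(Q \right)} = 2 Q$
$N{\left(F,y \right)} = 4 F y$ ($N{\left(F,y \right)} = 2 F 2 y = 4 F y$)
$R{\left(m \right)} = -10 + m$
$\left(-17312 - 30657\right) + R{\left(N{\left(s,-5 \right)} \left(-5\right) E{\left(4 \right)} \right)} = \left(-17312 - 30657\right) + \left(-10 + 4 \left(-25\right) \left(-5\right) \left(-5\right) 2 \cdot 4\right) = -47969 + \left(-10 + 500 \left(-5\right) 8\right) = -47969 - 20010 = -67979$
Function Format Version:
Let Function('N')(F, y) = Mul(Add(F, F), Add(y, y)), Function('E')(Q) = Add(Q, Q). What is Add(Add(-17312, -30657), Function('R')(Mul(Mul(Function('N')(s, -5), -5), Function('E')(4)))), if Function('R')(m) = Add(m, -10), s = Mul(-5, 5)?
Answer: -67979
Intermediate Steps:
s = -25
Function('E')(Q) = Mul(2, Q)
Function('N')(F, y) = Mul(4, F, y) (Function('N')(F, y) = Mul(Mul(2, F), Mul(2, y)) = Mul(4, F, y))
Function('R')(m) = Add(-10, m)
Add(Add(-17312, -30657), Function('R')(Mul(Mul(Function('N')(s, -5), -5), Function('E')(4)))) = Add(Add(-17312, -30657), Add(-10, Mul(Mul(Mul(4, -25, -5), -5), Mul(2, 4)))) = Add(-47969, Add(-10, Mul(Mul(500, -5), 8))) = Add(-47969, Add(-10, Mul(-2500, 8))) = Add(-47969, Add(-10, -20000)) = Add(-47969, -20010) = -67979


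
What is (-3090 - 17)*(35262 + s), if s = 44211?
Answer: -246922611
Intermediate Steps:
(-3090 - 17)*(35262 + s) = (-3090 - 17)*(35262 + 44211) = -3107*79473 = -246922611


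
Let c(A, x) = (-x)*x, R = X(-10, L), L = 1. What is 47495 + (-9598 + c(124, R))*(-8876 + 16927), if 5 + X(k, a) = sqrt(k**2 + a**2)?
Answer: -78240429 + 80510*sqrt(101) ≈ -7.7431e+7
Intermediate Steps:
X(k, a) = -5 + sqrt(a**2 + k**2) (X(k, a) = -5 + sqrt(k**2 + a**2) = -5 + sqrt(a**2 + k**2))
R = -5 + sqrt(101) (R = -5 + sqrt(1**2 + (-10)**2) = -5 + sqrt(1 + 100) = -5 + sqrt(101) ≈ 5.0499)
c(A, x) = -x**2
47495 + (-9598 + c(124, R))*(-8876 + 16927) = 47495 + (-9598 - (-5 + sqrt(101))**2)*(-8876 + 16927) = 47495 + (-9598 - (-5 + sqrt(101))**2)*8051 = 47495 + (-77273498 - 8051*(-5 + sqrt(101))**2) = -77226003 - 8051*(-5 + sqrt(101))**2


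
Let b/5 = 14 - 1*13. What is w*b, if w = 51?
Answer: 255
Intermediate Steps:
b = 5 (b = 5*(14 - 1*13) = 5*(14 - 13) = 5*1 = 5)
w*b = 51*5 = 255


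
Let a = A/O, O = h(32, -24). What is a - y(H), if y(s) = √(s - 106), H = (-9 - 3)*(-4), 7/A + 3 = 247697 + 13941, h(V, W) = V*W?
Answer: -7/200935680 - I*√58 ≈ -3.4837e-8 - 7.6158*I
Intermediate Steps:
A = 7/261635 (A = 7/(-3 + (247697 + 13941)) = 7/(-3 + 261638) = 7/261635 ≈ 2.6755e-5)
O = -768 (O = 32*(-24) = -768)
H = 48 (H = -12*(-4) = 48)
y(s) = √(-106 + s)
a = -7/200935680 (a = (7/261635)/(-768) = (7/261635)*(-1/768) = -7/200935680 ≈ -3.4837e-8)
a - y(H) = -7/200935680 - √(-106 + 48) = -7/200935680 - √(-58) = -7/200935680 - I*√58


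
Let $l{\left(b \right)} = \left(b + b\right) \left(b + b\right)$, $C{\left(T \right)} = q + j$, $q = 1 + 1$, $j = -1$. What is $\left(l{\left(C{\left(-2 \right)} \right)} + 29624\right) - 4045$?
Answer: $25583$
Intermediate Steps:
$q = 2$
$C{\left(T \right)} = 1$ ($C{\left(T \right)} = 2 - 1 = 1$)
$l{\left(b \right)} = 4 b^{2}$ ($l{\left(b \right)} = 2 b 2 b = 4 b^{2}$)
$\left(l{\left(C{\left(-2 \right)} \right)} + 29624\right) - 4045 = \left(4 \cdot 1^{2} + 29624\right) - 4045 = \left(4 \cdot 1 + 29624\right) - 4045 = \left(4 + 29624\right) - 4045 = 29628 - 4045 = 25583$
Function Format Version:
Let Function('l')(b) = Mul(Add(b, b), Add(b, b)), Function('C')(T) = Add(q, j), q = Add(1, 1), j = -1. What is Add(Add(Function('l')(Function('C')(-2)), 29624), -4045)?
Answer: 25583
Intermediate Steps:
q = 2
Function('C')(T) = 1 (Function('C')(T) = Add(2, -1) = 1)
Function('l')(b) = Mul(4, Pow(b, 2)) (Function('l')(b) = Mul(Mul(2, b), Mul(2, b)) = Mul(4, Pow(b, 2)))
Add(Add(Function('l')(Function('C')(-2)), 29624), -4045) = Add(Add(Mul(4, Pow(1, 2)), 29624), -4045) = Add(Add(Mul(4, 1), 29624), -4045) = Add(Add(4, 29624), -4045) = Add(29628, -4045) = 25583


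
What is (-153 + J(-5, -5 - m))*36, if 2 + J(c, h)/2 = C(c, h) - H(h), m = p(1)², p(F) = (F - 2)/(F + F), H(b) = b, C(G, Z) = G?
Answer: -5634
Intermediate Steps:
p(F) = (-2 + F)/(2*F) (p(F) = (-2 + F)/((2*F)) = (-2 + F)*(1/(2*F)) = (-2 + F)/(2*F))
m = ¼ (m = ((½)*(-2 + 1)/1)² = ((½)*1*(-1))² = (-½)² = ¼ ≈ 0.25000)
J(c, h) = -4 - 2*h + 2*c (J(c, h) = -4 + 2*(c - h) = -4 + (-2*h + 2*c) = -4 - 2*h + 2*c)
(-153 + J(-5, -5 - m))*36 = (-153 + (-4 - 2*(-5 - 1*¼) + 2*(-5)))*36 = (-153 + (-4 - 2*(-5 - ¼) - 10))*36 = (-153 + (-4 - 2*(-21/4) - 10))*36 = (-153 + (-4 + 21/2 - 10))*36 = (-153 - 7/2)*36 = -313/2*36 = -5634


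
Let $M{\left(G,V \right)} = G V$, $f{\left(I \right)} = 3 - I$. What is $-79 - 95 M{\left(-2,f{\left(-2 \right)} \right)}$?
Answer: $871$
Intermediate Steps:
$-79 - 95 M{\left(-2,f{\left(-2 \right)} \right)} = -79 - 95 \left(- 2 \left(3 - -2\right)\right) = -79 - 95 \left(- 2 \left(3 + 2\right)\right) = -79 - 95 \left(\left(-2\right) 5\right) = -79 - -950 = -79 + 950 = 871$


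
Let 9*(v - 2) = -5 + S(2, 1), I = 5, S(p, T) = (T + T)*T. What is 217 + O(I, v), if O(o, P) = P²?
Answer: 1978/9 ≈ 219.78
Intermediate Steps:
S(p, T) = 2*T² (S(p, T) = (2*T)*T = 2*T²)
v = 5/3 (v = 2 + (-5 + 2*1²)/9 = 2 + (-5 + 2*1)/9 = 2 + (-5 + 2)/9 = 2 + (⅑)*(-3) = 2 - ⅓ = 5/3 ≈ 1.6667)
217 + O(I, v) = 217 + (5/3)² = 217 + 25/9 = 1978/9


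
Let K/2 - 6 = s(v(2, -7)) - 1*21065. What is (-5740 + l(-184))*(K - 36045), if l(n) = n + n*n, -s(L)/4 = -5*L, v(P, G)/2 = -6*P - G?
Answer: -2194421716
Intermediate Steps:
v(P, G) = -12*P - 2*G (v(P, G) = 2*(-6*P - G) = 2*(-G - 6*P) = -12*P - 2*G)
s(L) = 20*L (s(L) = -(-20)*L = 20*L)
K = -42518 (K = 12 + 2*(20*(-12*2 - 2*(-7)) - 1*21065) = 12 + 2*(20*(-24 + 14) - 21065) = 12 + 2*(20*(-10) - 21065) = 12 + 2*(-200 - 21065) = 12 + 2*(-21265) = 12 - 42530 = -42518)
l(n) = n + n²
(-5740 + l(-184))*(K - 36045) = (-5740 - 184*(1 - 184))*(-42518 - 36045) = (-5740 - 184*(-183))*(-78563) = (-5740 + 33672)*(-78563) = 27932*(-78563) = -2194421716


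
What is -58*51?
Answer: -2958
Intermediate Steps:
-58*51 = -1*2958 = -2958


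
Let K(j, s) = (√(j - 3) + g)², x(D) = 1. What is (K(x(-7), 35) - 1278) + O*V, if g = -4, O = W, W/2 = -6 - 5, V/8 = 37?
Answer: -7790 + (4 - I*√2)² ≈ -7776.0 - 11.314*I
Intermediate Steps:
V = 296 (V = 8*37 = 296)
W = -22 (W = 2*(-6 - 5) = 2*(-11) = -22)
O = -22
K(j, s) = (-4 + √(-3 + j))² (K(j, s) = (√(j - 3) - 4)² = (√(-3 + j) - 4)² = (-4 + √(-3 + j))²)
(K(x(-7), 35) - 1278) + O*V = ((-4 + √(-3 + 1))² - 1278) - 22*296 = ((-4 + √(-2))² - 1278) - 6512 = ((-4 + I*√2)² - 1278) - 6512 = (-1278 + (-4 + I*√2)²) - 6512 = -7790 + (-4 + I*√2)²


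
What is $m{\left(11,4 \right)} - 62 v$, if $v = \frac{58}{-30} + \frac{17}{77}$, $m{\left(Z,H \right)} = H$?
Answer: $\frac{127256}{1155} \approx 110.18$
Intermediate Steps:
$v = - \frac{1978}{1155}$ ($v = 58 \left(- \frac{1}{30}\right) + 17 \cdot \frac{1}{77} = - \frac{29}{15} + \frac{17}{77} = - \frac{1978}{1155} \approx -1.7126$)
$m{\left(11,4 \right)} - 62 v = 4 - - \frac{122636}{1155} = 4 + \frac{122636}{1155} = \frac{127256}{1155}$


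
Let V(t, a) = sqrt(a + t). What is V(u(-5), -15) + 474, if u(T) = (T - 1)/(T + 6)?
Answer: 474 + I*sqrt(21) ≈ 474.0 + 4.5826*I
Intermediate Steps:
u(T) = (-1 + T)/(6 + T)
V(u(-5), -15) + 474 = sqrt(-15 + (-1 - 5)/(6 - 5)) + 474 = sqrt(-15 - 6/1) + 474 = sqrt(-15 + 1*(-6)) + 474 = sqrt(-15 - 6) + 474 = sqrt(-21) + 474 = I*sqrt(21) + 474 = 474 + I*sqrt(21)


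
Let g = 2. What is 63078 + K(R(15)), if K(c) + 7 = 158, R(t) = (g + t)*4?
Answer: 63229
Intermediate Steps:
R(t) = 8 + 4*t (R(t) = (2 + t)*4 = 8 + 4*t)
K(c) = 151 (K(c) = -7 + 158 = 151)
63078 + K(R(15)) = 63078 + 151 = 63229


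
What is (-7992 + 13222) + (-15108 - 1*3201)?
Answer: -13079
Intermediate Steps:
(-7992 + 13222) + (-15108 - 1*3201) = 5230 + (-15108 - 3201) = 5230 - 18309 = -13079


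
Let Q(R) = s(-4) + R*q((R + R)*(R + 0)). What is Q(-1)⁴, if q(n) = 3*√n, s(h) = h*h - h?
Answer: 203524 - 100320*√2 ≈ 61650.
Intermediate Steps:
s(h) = h² - h
Q(R) = 20 + 3*R*√2*√(R²) (Q(R) = -4*(-1 - 4) + R*(3*√((R + R)*(R + 0))) = -4*(-5) + R*(3*√((2*R)*R)) = 20 + R*(3*√(2*R²)) = 20 + R*(3*(√2*√(R²))) = 20 + R*(3*√2*√(R²)) = 20 + 3*R*√2*√(R²))
Q(-1)⁴ = (20 + 3*(-1)*√2*√((-1)²))⁴ = (20 + 3*(-1)*√2*√1)⁴ = (20 + 3*(-1)*√2*1)⁴ = (20 - 3*√2)⁴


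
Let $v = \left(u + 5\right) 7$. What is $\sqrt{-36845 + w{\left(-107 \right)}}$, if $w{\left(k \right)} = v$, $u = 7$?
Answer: $i \sqrt{36761} \approx 191.73 i$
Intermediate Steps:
$v = 84$ ($v = \left(7 + 5\right) 7 = 12 \cdot 7 = 84$)
$w{\left(k \right)} = 84$
$\sqrt{-36845 + w{\left(-107 \right)}} = \sqrt{-36845 + 84} = \sqrt{-36761} = i \sqrt{36761}$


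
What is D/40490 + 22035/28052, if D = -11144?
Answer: 289792831/567912740 ≈ 0.51028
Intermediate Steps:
D/40490 + 22035/28052 = -11144/40490 + 22035/28052 = -11144*1/40490 + 22035*(1/28052) = -5572/20245 + 22035/28052 = 289792831/567912740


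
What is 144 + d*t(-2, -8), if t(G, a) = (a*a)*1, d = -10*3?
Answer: -1776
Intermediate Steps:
d = -30
t(G, a) = a² (t(G, a) = a²*1 = a²)
144 + d*t(-2, -8) = 144 - 30*(-8)² = 144 - 30*64 = 144 - 1920 = -1776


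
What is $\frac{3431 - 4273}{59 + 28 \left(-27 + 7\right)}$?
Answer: $\frac{842}{501} \approx 1.6806$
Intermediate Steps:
$\frac{3431 - 4273}{59 + 28 \left(-27 + 7\right)} = - \frac{842}{59 + 28 \left(-20\right)} = - \frac{842}{59 - 560} = - \frac{842}{-501} = \left(-842\right) \left(- \frac{1}{501}\right) = \frac{842}{501}$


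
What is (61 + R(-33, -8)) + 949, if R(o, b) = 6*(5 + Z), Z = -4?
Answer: 1016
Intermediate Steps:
R(o, b) = 6 (R(o, b) = 6*(5 - 4) = 6*1 = 6)
(61 + R(-33, -8)) + 949 = (61 + 6) + 949 = 67 + 949 = 1016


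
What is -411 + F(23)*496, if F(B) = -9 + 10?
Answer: 85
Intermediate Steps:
F(B) = 1
-411 + F(23)*496 = -411 + 1*496 = -411 + 496 = 85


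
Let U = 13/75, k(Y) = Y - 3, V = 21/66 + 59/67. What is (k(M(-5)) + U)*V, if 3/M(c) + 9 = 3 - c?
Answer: -257393/36850 ≈ -6.9849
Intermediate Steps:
M(c) = 3/(-6 - c) (M(c) = 3/(-9 + (3 - c)) = 3/(-6 - c))
V = 1767/1474 (V = 21*(1/66) + 59*(1/67) = 7/22 + 59/67 = 1767/1474 ≈ 1.1988)
k(Y) = -3 + Y
U = 13/75 (U = 13*(1/75) = 13/75 ≈ 0.17333)
(k(M(-5)) + U)*V = ((-3 - 3/(6 - 5)) + 13/75)*(1767/1474) = ((-3 - 3/1) + 13/75)*(1767/1474) = ((-3 - 3*1) + 13/75)*(1767/1474) = ((-3 - 3) + 13/75)*(1767/1474) = (-6 + 13/75)*(1767/1474) = -437/75*1767/1474 = -257393/36850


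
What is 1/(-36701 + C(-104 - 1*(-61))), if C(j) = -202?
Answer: -1/36903 ≈ -2.7098e-5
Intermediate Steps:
1/(-36701 + C(-104 - 1*(-61))) = 1/(-36701 - 202) = 1/(-36903) = -1/36903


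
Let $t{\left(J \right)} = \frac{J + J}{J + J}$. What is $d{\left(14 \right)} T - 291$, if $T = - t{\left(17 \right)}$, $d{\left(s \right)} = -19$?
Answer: $-272$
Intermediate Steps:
$t{\left(J \right)} = 1$ ($t{\left(J \right)} = \frac{2 J}{2 J} = 2 J \frac{1}{2 J} = 1$)
$T = -1$ ($T = \left(-1\right) 1 = -1$)
$d{\left(14 \right)} T - 291 = \left(-19\right) \left(-1\right) - 291 = 19 - 291 = -272$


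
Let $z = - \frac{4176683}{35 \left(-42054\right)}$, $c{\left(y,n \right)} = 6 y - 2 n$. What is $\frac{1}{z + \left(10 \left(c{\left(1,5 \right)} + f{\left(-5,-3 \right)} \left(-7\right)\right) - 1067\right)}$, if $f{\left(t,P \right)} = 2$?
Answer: $- \frac{210270}{261610021} \approx -0.00080375$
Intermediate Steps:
$c{\left(y,n \right)} = - 2 n + 6 y$
$z = \frac{596669}{210270}$ ($z = - \frac{4176683}{-1471890} = \left(-4176683\right) \left(- \frac{1}{1471890}\right) = \frac{596669}{210270} \approx 2.8376$)
$\frac{1}{z + \left(10 \left(c{\left(1,5 \right)} + f{\left(-5,-3 \right)} \left(-7\right)\right) - 1067\right)} = \frac{1}{\frac{596669}{210270} - \left(1067 - 10 \left(\left(\left(-2\right) 5 + 6 \cdot 1\right) + 2 \left(-7\right)\right)\right)} = \frac{1}{\frac{596669}{210270} - \left(1067 - 10 \left(\left(-10 + 6\right) - 14\right)\right)} = \frac{1}{\frac{596669}{210270} - \left(1067 - 10 \left(-4 - 14\right)\right)} = \frac{1}{\frac{596669}{210270} + \left(10 \left(-18\right) - 1067\right)} = \frac{1}{\frac{596669}{210270} - 1247} = \frac{1}{- \frac{261610021}{210270}} = - \frac{210270}{261610021}$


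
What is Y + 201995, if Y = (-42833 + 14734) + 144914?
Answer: 318810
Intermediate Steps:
Y = 116815 (Y = -28099 + 144914 = 116815)
Y + 201995 = 116815 + 201995 = 318810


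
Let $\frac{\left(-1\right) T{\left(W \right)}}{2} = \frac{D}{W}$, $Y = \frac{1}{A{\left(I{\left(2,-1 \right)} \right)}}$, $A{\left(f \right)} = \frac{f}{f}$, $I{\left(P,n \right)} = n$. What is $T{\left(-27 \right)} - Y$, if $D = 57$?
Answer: $\frac{29}{9} \approx 3.2222$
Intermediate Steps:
$A{\left(f \right)} = 1$
$Y = 1$ ($Y = 1^{-1} = 1$)
$T{\left(W \right)} = - \frac{114}{W}$ ($T{\left(W \right)} = - 2 \frac{57}{W} = - \frac{114}{W}$)
$T{\left(-27 \right)} - Y = - \frac{114}{-27} - 1 = \left(-114\right) \left(- \frac{1}{27}\right) - 1 = \frac{38}{9} - 1 = \frac{29}{9}$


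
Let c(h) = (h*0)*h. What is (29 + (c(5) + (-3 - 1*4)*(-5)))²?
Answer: 4096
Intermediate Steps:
c(h) = 0 (c(h) = 0*h = 0)
(29 + (c(5) + (-3 - 1*4)*(-5)))² = (29 + (0 + (-3 - 1*4)*(-5)))² = (29 + (0 + (-3 - 4)*(-5)))² = (29 + (0 - 7*(-5)))² = (29 + (0 + 35))² = (29 + 35)² = 64² = 4096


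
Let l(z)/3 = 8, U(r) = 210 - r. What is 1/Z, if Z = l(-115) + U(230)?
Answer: ¼ ≈ 0.25000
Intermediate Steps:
l(z) = 24 (l(z) = 3*8 = 24)
Z = 4 (Z = 24 + (210 - 1*230) = 24 + (210 - 230) = 24 - 20 = 4)
1/Z = 1/4 = ¼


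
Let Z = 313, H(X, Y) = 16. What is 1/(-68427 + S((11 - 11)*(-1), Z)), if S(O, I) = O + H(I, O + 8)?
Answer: -1/68411 ≈ -1.4618e-5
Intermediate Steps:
S(O, I) = 16 + O (S(O, I) = O + 16 = 16 + O)
1/(-68427 + S((11 - 11)*(-1), Z)) = 1/(-68427 + (16 + (11 - 11)*(-1))) = 1/(-68427 + (16 + 0*(-1))) = 1/(-68427 + (16 + 0)) = 1/(-68427 + 16) = 1/(-68411) = -1/68411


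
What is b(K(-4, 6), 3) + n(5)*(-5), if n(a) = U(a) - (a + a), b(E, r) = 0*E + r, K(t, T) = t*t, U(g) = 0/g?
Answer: 53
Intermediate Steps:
U(g) = 0
K(t, T) = t²
b(E, r) = r (b(E, r) = 0 + r = r)
n(a) = -2*a (n(a) = 0 - (a + a) = 0 - 2*a = -2*a)
b(K(-4, 6), 3) + n(5)*(-5) = 3 - 2*5*(-5) = 3 - 10*(-5) = 3 + 50 = 53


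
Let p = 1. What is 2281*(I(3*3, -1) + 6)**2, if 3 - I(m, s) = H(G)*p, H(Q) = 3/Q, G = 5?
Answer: 4023684/25 ≈ 1.6095e+5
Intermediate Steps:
I(m, s) = 12/5 (I(m, s) = 3 - 3/5 = 12/5)
2281*(I(3*3, -1) + 6)**2 = 2281*(12/5 + 6)**2 = 2281*(42/5)**2 = 2281*(1764/25) = 4023684/25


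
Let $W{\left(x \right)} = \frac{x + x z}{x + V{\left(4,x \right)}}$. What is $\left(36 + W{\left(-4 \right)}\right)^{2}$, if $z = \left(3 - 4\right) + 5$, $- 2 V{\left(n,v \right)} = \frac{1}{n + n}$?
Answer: $\frac{283024}{169} \approx 1674.7$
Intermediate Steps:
$V{\left(n,v \right)} = - \frac{1}{4 n}$ ($V{\left(n,v \right)} = - \frac{1}{2 \left(n + n\right)} = - \frac{1}{2 \cdot 2 n} = - \frac{\frac{1}{2} \frac{1}{n}}{2} = - \frac{1}{4 n}$)
$z = 4$ ($z = -1 + 5 = 4$)
$W{\left(x \right)} = \frac{5 x}{- \frac{1}{16} + x}$ ($W{\left(x \right)} = \frac{x + x 4}{x - \frac{1}{4 \cdot 4}} = \frac{x + 4 x}{x - \frac{1}{16}} = \frac{5 x}{x - \frac{1}{16}} = \frac{5 x}{- \frac{1}{16} + x}$)
$\left(36 + W{\left(-4 \right)}\right)^{2} = \left(36 + 80 \left(-4\right) \frac{1}{-1 + 16 \left(-4\right)}\right)^{2} = \left(36 + 80 \left(-4\right) \frac{1}{-1 - 64}\right)^{2} = \left(36 + 80 \left(-4\right) \frac{1}{-65}\right)^{2} = \left(36 + 80 \left(-4\right) \left(- \frac{1}{65}\right)\right)^{2} = \left(36 + \frac{64}{13}\right)^{2} = \left(\frac{532}{13}\right)^{2} = \frac{283024}{169}$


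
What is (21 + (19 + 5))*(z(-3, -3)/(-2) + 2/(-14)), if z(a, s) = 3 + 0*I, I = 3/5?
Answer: -1035/14 ≈ -73.929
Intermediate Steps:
I = ⅗ (I = 3*(⅕) = ⅗ ≈ 0.60000)
z(a, s) = 3 (z(a, s) = 3 + 0*(⅗) = 3 + 0 = 3)
(21 + (19 + 5))*(z(-3, -3)/(-2) + 2/(-14)) = (21 + (19 + 5))*(3/(-2) + 2/(-14)) = (21 + 24)*(3*(-½) + 2*(-1/14)) = 45*(-3/2 - ⅐) = 45*(-23/14) = -1035/14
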